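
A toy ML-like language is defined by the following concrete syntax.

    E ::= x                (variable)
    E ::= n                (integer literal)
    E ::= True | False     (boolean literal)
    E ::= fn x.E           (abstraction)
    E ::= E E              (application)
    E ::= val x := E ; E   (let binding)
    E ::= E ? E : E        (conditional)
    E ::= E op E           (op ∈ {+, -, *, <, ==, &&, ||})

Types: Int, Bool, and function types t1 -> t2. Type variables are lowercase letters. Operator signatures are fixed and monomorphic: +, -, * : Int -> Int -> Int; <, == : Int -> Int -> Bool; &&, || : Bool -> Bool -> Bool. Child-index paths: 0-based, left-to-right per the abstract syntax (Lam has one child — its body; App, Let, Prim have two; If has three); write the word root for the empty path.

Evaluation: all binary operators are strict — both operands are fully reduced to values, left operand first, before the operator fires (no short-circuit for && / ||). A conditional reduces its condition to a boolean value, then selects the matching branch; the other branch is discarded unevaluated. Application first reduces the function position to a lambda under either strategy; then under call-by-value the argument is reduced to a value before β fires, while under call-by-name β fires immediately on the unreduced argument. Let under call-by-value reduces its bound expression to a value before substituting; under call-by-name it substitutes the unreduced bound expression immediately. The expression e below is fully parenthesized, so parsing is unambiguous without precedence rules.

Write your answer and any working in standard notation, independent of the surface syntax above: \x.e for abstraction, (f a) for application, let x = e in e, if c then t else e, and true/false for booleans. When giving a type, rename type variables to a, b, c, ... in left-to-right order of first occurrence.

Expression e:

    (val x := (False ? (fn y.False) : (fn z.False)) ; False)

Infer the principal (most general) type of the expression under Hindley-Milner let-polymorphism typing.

Answer: Bool

Trace:
  unify Bool ~ Bool
\y._ : a -> Bool
\z._ : b -> Bool
  unify a -> Bool ~ b -> Bool
  unify a ~ b
  unify Bool ~ Bool
let x : forall. b -> Bool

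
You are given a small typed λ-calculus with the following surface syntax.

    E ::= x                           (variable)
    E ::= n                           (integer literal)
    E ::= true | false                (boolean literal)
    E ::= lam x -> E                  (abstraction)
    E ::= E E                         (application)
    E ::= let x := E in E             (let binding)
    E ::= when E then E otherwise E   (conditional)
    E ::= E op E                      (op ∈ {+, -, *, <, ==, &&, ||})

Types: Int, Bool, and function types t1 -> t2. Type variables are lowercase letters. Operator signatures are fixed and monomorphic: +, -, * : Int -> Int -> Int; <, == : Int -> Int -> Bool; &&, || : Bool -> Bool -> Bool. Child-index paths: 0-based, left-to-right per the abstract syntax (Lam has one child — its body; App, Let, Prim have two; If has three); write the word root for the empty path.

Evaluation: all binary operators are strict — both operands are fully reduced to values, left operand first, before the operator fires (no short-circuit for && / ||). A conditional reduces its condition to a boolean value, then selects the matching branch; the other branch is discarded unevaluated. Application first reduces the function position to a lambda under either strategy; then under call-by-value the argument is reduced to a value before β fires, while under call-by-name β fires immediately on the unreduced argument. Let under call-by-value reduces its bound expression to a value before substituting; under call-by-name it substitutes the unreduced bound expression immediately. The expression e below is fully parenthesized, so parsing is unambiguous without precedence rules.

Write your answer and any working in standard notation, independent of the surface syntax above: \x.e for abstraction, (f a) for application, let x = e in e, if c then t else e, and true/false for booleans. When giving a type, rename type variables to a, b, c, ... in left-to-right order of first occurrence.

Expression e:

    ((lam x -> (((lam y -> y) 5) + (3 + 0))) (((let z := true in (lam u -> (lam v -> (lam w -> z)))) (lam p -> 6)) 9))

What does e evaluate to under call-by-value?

Answer: 8

Derivation:
step 0: ((\x.(((\y.y) 5) + (3 + 0))) (((let z = true in (\u.(\v.(\w.z)))) (\p.6)) 9))
step 1: [let@1.0.0] ((\x.(((\y.y) 5) + (3 + 0))) (((\u.(\v.(\w.true))) (\p.6)) 9))
step 2: [beta@1.0] ((\x.(((\y.y) 5) + (3 + 0))) ((\v.(\w.true)) 9))
step 3: [beta@1] ((\x.(((\y.y) 5) + (3 + 0))) (\w.true))
step 4: [beta@root] (((\y.y) 5) + (3 + 0))
step 5: [beta@0] (5 + (3 + 0))
step 6: [delta@1] (5 + 3)
step 7: [delta@root] 8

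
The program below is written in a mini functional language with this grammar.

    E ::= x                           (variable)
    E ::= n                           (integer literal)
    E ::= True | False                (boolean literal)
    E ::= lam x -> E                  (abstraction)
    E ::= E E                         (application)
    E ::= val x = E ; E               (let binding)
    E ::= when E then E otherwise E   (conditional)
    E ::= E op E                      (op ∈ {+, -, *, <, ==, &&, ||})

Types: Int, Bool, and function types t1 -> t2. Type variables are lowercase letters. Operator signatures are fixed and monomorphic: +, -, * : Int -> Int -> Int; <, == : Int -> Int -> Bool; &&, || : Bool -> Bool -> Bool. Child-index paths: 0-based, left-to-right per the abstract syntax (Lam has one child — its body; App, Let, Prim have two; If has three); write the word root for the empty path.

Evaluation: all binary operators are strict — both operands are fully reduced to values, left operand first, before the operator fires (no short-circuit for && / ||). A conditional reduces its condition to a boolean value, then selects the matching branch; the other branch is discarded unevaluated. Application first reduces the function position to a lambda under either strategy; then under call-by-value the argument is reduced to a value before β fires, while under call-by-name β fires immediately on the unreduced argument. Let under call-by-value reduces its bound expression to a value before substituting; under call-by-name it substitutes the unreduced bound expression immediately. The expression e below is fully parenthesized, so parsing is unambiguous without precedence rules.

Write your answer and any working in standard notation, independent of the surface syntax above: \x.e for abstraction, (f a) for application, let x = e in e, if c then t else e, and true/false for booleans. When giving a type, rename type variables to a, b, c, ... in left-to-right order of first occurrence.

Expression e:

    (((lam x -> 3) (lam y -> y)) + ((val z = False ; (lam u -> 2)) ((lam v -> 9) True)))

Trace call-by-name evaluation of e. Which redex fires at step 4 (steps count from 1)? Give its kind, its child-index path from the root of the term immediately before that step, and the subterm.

Answer: delta at root : (3 + 2)

Derivation:
step 0: (((\x.3) (\y.y)) + ((let z = false in (\u.2)) ((\v.9) true)))
step 1: [beta@0] (3 + ((let z = false in (\u.2)) ((\v.9) true)))
step 2: [let@1.0] (3 + ((\u.2) ((\v.9) true)))
step 3: [beta@1] (3 + 2)
step 4: [delta@root] 5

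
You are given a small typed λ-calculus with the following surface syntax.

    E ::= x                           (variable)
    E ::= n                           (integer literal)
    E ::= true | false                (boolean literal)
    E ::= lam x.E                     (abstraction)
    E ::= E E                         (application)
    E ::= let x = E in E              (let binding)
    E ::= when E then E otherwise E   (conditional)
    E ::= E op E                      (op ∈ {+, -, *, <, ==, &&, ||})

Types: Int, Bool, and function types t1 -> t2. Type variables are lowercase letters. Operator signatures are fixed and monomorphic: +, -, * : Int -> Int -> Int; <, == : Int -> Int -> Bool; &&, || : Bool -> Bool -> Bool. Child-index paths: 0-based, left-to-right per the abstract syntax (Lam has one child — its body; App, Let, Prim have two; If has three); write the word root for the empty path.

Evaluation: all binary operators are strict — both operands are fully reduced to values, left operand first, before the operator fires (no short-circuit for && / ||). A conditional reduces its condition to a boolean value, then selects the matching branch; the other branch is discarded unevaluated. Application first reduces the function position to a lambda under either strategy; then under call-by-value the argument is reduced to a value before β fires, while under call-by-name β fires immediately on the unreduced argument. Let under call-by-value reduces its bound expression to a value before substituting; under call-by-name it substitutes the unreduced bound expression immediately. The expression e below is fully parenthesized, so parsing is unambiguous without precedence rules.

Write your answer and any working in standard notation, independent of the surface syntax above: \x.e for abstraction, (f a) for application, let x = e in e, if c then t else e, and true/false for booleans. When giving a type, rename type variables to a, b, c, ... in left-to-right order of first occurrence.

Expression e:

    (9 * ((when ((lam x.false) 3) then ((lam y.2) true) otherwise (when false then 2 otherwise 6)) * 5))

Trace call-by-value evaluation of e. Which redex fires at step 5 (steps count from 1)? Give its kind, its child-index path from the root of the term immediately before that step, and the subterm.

Trace:
step 0: (9 * ((if ((\x.false) 3) then ((\y.2) true) else (if false then 2 else 6)) * 5))
step 1: [beta@1.0.0] (9 * ((if false then ((\y.2) true) else (if false then 2 else 6)) * 5))
step 2: [if@1.0] (9 * ((if false then 2 else 6) * 5))
step 3: [if@1.0] (9 * (6 * 5))
step 4: [delta@1] (9 * 30)
step 5: [delta@root] 270

Answer: delta at root : (9 * 30)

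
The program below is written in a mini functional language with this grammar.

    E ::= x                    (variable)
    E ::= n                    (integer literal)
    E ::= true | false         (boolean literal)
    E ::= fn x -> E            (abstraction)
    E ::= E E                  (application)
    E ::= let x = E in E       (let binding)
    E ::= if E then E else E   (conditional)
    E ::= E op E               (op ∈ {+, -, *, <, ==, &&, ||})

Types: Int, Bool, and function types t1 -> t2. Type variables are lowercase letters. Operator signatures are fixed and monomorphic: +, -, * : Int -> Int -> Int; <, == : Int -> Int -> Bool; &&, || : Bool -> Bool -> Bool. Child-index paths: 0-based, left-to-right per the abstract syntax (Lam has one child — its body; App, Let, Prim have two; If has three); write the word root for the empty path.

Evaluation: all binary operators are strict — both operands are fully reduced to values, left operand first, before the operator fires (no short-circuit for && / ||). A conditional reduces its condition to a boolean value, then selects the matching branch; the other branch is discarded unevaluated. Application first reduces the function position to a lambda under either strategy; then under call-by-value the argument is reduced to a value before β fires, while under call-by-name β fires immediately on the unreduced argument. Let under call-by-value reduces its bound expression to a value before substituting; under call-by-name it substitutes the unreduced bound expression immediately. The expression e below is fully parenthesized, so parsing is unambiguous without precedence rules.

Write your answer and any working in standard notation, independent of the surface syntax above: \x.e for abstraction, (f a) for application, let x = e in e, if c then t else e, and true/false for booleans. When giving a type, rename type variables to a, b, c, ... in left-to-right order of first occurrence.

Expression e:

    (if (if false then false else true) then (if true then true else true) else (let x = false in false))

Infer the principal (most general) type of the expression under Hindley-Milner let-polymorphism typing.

Working:
  unify Bool ~ Bool
  unify Bool ~ Bool
  unify Bool ~ Bool
  unify Bool ~ Bool
  unify Bool ~ Bool
let x : Bool
  unify Bool ~ Bool

Answer: Bool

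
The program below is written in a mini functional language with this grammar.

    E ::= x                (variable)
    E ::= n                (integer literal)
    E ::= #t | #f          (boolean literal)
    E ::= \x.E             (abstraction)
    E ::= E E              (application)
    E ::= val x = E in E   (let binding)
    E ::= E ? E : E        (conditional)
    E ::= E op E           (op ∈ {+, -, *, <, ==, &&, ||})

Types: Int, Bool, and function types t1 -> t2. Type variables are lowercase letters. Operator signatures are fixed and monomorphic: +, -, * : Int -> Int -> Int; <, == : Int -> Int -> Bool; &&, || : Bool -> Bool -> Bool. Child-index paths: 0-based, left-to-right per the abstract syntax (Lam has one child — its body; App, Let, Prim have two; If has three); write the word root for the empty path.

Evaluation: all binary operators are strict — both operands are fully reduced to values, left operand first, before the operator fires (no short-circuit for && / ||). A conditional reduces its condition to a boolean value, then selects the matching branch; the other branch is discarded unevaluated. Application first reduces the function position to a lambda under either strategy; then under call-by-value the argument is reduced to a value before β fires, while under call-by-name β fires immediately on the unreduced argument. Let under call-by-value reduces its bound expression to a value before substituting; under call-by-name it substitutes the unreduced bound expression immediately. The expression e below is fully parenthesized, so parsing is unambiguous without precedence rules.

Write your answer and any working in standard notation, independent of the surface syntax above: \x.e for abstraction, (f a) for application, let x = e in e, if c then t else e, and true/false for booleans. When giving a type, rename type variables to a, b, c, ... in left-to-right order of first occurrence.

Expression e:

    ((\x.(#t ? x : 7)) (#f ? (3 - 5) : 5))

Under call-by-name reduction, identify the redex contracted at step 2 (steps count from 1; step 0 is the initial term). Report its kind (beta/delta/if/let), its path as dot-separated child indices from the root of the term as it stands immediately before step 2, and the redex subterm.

Derivation:
step 0: ((\x.(if true then x else 7)) (if false then (3 - 5) else 5))
step 1: [beta@root] (if true then (if false then (3 - 5) else 5) else 7)
step 2: [if@root] (if false then (3 - 5) else 5)

Answer: if at root : (if true then (if false then (3 - 5) else 5) else 7)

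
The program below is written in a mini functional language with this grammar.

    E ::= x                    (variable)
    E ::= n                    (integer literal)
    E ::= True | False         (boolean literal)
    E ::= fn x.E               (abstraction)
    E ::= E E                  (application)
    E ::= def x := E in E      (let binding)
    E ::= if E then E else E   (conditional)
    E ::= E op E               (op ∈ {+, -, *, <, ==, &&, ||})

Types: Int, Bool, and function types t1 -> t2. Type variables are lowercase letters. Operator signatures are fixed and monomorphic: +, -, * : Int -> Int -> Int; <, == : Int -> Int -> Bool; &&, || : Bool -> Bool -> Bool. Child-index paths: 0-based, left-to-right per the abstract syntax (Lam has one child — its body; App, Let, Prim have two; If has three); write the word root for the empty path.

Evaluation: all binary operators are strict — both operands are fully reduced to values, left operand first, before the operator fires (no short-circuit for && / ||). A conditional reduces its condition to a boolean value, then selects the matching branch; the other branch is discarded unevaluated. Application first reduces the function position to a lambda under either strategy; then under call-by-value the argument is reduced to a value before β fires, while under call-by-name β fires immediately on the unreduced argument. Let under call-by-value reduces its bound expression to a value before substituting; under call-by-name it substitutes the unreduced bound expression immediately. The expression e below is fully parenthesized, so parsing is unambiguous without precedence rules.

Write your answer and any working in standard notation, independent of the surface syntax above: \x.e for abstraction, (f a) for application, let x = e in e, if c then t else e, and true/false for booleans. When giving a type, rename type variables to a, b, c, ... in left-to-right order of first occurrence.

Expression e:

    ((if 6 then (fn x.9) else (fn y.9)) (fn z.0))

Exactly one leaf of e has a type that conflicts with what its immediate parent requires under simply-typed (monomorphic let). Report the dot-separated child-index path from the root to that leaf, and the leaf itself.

Trace:
  unify Int ~ Bool
  FAIL: mismatch Int ~ Bool

Answer: 0.0 : 6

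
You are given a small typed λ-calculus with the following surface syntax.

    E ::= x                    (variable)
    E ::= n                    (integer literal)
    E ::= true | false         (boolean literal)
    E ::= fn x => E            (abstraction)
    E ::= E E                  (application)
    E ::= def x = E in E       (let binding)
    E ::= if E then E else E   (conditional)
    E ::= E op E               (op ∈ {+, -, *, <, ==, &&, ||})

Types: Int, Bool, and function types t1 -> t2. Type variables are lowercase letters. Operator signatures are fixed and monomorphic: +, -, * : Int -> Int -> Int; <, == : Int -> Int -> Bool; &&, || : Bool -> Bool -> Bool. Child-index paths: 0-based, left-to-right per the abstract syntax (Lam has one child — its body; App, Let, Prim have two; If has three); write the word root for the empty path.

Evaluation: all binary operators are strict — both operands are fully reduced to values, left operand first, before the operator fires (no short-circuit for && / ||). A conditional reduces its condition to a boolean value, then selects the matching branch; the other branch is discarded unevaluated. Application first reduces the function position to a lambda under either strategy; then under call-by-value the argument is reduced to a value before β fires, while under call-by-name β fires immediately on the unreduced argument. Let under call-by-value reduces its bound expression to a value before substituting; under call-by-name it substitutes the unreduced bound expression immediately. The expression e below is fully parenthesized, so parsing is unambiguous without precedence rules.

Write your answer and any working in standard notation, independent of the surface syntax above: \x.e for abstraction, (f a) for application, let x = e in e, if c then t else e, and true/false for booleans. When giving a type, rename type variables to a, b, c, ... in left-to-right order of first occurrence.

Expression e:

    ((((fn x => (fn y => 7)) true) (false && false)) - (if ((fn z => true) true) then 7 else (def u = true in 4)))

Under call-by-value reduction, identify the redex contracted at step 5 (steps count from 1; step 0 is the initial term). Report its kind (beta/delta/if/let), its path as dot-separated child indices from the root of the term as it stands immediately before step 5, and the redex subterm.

Trace:
step 0: ((((\x.(\y.7)) true) (false && false)) - (if ((\z.true) true) then 7 else (let u = true in 4)))
step 1: [beta@0.0] (((\y.7) (false && false)) - (if ((\z.true) true) then 7 else (let u = true in 4)))
step 2: [delta@0.1] (((\y.7) false) - (if ((\z.true) true) then 7 else (let u = true in 4)))
step 3: [beta@0] (7 - (if ((\z.true) true) then 7 else (let u = true in 4)))
step 4: [beta@1.0] (7 - (if true then 7 else (let u = true in 4)))
step 5: [if@1] (7 - 7)

Answer: if at 1 : (if true then 7 else (let u = true in 4))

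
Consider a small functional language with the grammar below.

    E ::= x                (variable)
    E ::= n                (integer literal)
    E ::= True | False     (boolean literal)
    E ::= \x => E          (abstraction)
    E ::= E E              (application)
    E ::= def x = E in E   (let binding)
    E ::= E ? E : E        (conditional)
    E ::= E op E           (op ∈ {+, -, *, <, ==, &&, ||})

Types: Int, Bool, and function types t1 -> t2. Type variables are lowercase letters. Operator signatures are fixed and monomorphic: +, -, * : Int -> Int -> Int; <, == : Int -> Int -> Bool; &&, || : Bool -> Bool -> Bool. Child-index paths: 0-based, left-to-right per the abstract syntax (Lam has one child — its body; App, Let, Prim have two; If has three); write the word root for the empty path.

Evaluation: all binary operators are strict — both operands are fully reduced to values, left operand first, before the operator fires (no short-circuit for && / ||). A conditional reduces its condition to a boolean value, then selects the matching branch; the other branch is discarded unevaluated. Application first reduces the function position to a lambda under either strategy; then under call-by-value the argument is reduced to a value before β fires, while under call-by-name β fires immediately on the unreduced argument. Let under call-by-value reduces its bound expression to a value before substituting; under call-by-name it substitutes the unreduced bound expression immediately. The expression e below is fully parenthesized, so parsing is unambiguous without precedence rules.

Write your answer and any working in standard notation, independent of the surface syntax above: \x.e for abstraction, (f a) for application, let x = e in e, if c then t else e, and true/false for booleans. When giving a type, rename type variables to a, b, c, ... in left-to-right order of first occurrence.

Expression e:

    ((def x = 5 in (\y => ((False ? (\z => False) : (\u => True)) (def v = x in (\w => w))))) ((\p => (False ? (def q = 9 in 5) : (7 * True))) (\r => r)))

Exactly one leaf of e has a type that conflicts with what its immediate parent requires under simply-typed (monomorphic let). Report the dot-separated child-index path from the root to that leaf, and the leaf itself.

Answer: 1.0.0.2.1 : true

Derivation:
let x : Int
  unify Bool ~ Bool
\z._ : b -> Bool
\u._ : c -> Bool
  unify b -> Bool ~ c -> Bool
  unify b ~ c
  unify Bool ~ Bool
x : Int
let v : Int
w : d
\w._ : d -> d
  unify c -> Bool ~ (d -> d) -> e
  unify c ~ d -> d
  unify Bool ~ e
_ _ : Bool
\y._ : a -> Bool
  unify Bool ~ Bool
let q : Int
  unify Int ~ Int
  unify Bool ~ Int
  FAIL: mismatch Bool ~ Int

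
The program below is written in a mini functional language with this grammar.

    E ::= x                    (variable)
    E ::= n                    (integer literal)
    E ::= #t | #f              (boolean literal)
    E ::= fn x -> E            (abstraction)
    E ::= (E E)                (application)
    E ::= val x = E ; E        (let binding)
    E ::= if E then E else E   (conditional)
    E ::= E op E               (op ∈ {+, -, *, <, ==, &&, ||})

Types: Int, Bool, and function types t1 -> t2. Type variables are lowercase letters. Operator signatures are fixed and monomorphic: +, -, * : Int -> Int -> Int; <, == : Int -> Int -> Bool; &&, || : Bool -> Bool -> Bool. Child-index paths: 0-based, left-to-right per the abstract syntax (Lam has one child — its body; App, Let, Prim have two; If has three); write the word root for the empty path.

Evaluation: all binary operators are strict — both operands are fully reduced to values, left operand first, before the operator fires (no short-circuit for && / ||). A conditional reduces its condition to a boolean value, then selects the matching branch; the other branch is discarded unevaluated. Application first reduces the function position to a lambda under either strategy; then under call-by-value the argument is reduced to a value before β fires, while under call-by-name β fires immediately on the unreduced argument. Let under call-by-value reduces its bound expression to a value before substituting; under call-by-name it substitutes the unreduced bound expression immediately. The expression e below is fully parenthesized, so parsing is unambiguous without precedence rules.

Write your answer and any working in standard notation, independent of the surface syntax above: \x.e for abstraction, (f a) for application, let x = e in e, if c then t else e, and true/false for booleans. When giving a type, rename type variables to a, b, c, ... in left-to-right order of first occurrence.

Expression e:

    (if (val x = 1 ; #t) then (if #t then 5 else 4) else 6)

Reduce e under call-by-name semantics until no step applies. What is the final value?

Answer: 5

Trace:
step 0: (if (let x = 1 in true) then (if true then 5 else 4) else 6)
step 1: [let@0] (if true then (if true then 5 else 4) else 6)
step 2: [if@root] (if true then 5 else 4)
step 3: [if@root] 5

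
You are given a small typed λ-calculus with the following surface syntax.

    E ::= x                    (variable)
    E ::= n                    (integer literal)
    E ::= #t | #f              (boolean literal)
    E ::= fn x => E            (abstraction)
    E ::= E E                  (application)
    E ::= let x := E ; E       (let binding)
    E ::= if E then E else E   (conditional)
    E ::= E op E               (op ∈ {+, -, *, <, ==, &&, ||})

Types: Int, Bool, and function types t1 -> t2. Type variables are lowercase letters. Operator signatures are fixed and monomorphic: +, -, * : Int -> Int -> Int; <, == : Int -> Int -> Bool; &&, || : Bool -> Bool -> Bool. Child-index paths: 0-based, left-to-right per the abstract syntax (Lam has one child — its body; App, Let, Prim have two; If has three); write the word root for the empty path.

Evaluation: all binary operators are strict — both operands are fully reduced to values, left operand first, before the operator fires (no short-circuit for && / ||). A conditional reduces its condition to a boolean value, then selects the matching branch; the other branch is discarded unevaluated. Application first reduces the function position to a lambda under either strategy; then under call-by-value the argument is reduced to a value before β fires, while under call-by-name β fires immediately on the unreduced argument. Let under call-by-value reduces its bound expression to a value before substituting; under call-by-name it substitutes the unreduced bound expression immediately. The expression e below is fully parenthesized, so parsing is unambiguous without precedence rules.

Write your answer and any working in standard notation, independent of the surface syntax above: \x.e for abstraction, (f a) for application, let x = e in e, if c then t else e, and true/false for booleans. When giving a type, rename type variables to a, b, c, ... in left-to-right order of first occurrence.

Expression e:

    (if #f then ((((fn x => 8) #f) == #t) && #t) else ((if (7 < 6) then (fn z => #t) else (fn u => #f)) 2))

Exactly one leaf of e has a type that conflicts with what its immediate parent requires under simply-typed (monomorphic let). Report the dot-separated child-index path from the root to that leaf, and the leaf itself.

Answer: 1.0.1 : true

Derivation:
  unify Bool ~ Bool
\x._ : a -> Int
  unify a -> Int ~ Bool -> b
  unify a ~ Bool
  unify Int ~ b
_ _ : Int
  unify Int ~ Int
  unify Bool ~ Int
  FAIL: mismatch Bool ~ Int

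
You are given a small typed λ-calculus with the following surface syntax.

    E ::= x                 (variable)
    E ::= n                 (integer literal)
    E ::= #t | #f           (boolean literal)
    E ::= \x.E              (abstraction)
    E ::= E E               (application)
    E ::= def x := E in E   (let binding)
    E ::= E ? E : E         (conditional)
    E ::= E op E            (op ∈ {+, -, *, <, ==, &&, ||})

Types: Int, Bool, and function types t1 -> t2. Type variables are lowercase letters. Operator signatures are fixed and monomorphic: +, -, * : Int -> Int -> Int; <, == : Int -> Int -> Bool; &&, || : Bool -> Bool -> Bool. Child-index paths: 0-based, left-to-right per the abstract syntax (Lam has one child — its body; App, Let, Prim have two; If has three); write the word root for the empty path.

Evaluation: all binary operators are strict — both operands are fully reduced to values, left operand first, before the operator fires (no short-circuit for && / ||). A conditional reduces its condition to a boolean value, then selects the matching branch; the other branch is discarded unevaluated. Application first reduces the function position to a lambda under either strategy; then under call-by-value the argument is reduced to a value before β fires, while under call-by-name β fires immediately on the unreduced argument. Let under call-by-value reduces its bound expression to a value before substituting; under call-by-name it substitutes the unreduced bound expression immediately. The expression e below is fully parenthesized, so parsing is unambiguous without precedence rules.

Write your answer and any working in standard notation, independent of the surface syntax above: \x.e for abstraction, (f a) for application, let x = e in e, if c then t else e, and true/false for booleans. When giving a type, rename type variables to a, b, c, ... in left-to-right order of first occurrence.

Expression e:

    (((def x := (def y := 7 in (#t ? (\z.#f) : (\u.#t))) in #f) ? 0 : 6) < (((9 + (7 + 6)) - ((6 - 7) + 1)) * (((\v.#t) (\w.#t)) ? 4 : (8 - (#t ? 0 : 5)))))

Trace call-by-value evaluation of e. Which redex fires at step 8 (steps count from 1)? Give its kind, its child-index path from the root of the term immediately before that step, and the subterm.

Answer: delta at 1.0.1 : (-1 + 1)

Derivation:
step 0: ((if (let x = (let y = 7 in (if true then (\z.false) else (\u.true))) in false) then 0 else 6) < (((9 + (7 + 6)) - ((6 - 7) + 1)) * (if ((\v.true) (\w.true)) then 4 else (8 - (if true then 0 else 5)))))
step 1: [let@0.0.0] ((if (let x = (if true then (\z.false) else (\u.true)) in false) then 0 else 6) < (((9 + (7 + 6)) - ((6 - 7) + 1)) * (if ((\v.true) (\w.true)) then 4 else (8 - (if true then 0 else 5)))))
step 2: [if@0.0.0] ((if (let x = (\z.false) in false) then 0 else 6) < (((9 + (7 + 6)) - ((6 - 7) + 1)) * (if ((\v.true) (\w.true)) then 4 else (8 - (if true then 0 else 5)))))
step 3: [let@0.0] ((if false then 0 else 6) < (((9 + (7 + 6)) - ((6 - 7) + 1)) * (if ((\v.true) (\w.true)) then 4 else (8 - (if true then 0 else 5)))))
step 4: [if@0] (6 < (((9 + (7 + 6)) - ((6 - 7) + 1)) * (if ((\v.true) (\w.true)) then 4 else (8 - (if true then 0 else 5)))))
step 5: [delta@1.0.0.1] (6 < (((9 + 13) - ((6 - 7) + 1)) * (if ((\v.true) (\w.true)) then 4 else (8 - (if true then 0 else 5)))))
step 6: [delta@1.0.0] (6 < ((22 - ((6 - 7) + 1)) * (if ((\v.true) (\w.true)) then 4 else (8 - (if true then 0 else 5)))))
step 7: [delta@1.0.1.0] (6 < ((22 - (-1 + 1)) * (if ((\v.true) (\w.true)) then 4 else (8 - (if true then 0 else 5)))))
step 8: [delta@1.0.1] (6 < ((22 - 0) * (if ((\v.true) (\w.true)) then 4 else (8 - (if true then 0 else 5)))))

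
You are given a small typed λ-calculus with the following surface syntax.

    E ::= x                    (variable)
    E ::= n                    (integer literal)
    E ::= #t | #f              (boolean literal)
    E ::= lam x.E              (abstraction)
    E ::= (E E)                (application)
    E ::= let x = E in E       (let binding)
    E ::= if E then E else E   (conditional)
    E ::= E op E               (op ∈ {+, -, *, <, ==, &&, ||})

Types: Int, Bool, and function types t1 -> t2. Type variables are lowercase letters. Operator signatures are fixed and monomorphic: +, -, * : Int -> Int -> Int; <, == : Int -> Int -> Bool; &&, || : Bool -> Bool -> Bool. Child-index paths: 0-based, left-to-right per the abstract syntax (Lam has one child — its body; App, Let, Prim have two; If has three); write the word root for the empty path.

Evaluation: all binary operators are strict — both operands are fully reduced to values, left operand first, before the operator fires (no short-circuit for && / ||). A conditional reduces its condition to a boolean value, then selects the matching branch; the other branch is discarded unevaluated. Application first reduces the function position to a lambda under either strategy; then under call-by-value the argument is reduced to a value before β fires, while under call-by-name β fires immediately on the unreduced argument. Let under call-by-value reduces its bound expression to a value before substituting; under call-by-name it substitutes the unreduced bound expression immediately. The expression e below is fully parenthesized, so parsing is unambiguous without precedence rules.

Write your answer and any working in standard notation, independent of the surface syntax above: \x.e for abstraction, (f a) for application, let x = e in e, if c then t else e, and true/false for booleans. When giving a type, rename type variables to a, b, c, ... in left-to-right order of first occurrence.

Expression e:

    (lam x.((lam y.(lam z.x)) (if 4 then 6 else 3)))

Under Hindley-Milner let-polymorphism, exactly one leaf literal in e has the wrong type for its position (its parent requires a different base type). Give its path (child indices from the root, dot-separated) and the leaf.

Working:
x : a
\z._ : c -> a
\y._ : b -> c -> a
  unify Int ~ Bool
  FAIL: mismatch Int ~ Bool

Answer: 0.1.0 : 4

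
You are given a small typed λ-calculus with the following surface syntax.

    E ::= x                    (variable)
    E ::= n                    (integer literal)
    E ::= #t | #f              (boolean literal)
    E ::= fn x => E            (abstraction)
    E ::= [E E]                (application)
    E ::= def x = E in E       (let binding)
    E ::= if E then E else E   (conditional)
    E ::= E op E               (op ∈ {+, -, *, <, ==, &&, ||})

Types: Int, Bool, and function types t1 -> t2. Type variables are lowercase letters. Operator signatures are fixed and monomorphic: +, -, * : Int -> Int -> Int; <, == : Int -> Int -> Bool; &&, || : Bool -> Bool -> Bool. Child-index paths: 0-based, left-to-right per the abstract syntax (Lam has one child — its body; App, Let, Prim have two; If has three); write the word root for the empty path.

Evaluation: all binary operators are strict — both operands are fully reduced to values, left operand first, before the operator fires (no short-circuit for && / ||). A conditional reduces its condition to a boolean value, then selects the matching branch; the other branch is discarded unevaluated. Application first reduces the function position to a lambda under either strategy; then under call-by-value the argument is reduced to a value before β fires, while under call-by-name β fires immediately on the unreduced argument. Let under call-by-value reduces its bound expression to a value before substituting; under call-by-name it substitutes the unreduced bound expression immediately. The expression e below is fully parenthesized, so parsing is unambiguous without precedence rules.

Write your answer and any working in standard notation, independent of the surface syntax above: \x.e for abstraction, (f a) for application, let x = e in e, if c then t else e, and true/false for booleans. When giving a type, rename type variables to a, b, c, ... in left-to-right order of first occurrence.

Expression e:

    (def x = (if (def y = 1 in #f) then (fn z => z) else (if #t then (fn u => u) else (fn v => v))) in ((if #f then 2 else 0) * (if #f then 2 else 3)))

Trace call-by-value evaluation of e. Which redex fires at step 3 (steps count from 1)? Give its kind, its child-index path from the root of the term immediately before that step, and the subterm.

Trace:
step 0: (let x = (if (let y = 1 in false) then (\z.z) else (if true then (\u.u) else (\v.v))) in ((if false then 2 else 0) * (if false then 2 else 3)))
step 1: [let@0.0] (let x = (if false then (\z.z) else (if true then (\u.u) else (\v.v))) in ((if false then 2 else 0) * (if false then 2 else 3)))
step 2: [if@0] (let x = (if true then (\u.u) else (\v.v)) in ((if false then 2 else 0) * (if false then 2 else 3)))
step 3: [if@0] (let x = (\u.u) in ((if false then 2 else 0) * (if false then 2 else 3)))

Answer: if at 0 : (if true then (\u.u) else (\v.v))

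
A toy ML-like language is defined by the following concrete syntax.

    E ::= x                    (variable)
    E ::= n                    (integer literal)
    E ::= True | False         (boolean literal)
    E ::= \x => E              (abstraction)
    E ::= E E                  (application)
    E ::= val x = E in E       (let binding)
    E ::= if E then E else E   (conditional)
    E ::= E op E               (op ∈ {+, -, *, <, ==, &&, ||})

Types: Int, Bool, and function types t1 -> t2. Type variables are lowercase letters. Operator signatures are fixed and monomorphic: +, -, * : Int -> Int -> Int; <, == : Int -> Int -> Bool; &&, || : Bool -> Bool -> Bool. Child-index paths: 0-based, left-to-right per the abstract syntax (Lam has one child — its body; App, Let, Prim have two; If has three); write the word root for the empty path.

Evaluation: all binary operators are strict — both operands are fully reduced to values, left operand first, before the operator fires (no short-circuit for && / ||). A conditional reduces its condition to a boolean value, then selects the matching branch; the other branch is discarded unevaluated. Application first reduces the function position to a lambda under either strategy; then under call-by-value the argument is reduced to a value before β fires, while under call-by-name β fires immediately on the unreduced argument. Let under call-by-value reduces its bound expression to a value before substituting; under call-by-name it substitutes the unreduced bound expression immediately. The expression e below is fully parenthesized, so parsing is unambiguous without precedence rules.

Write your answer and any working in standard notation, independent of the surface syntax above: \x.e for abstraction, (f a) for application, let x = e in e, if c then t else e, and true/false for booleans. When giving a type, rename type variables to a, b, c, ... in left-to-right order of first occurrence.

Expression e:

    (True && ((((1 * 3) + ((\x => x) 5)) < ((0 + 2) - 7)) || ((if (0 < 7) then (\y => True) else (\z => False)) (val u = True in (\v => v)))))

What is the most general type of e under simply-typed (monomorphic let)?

Answer: Bool

Working:
  unify Bool ~ Bool
  unify Int ~ Int
  unify Int ~ Int
  unify Int ~ Int
x : a
\x._ : a -> a
  unify a -> a ~ Int -> b
  unify a ~ Int
  unify Int ~ b
_ _ : Int
  unify Int ~ Int
  unify Int ~ Int
  unify Int ~ Int
  unify Int ~ Int
  unify Int ~ Int
  unify Int ~ Int
  unify Int ~ Int
  unify Bool ~ Bool
  unify Int ~ Int
  unify Int ~ Int
  unify Bool ~ Bool
\y._ : c -> Bool
\z._ : d -> Bool
  unify c -> Bool ~ d -> Bool
  unify c ~ d
  unify Bool ~ Bool
let u : Bool
v : e
\v._ : e -> e
  unify d -> Bool ~ (e -> e) -> f
  unify d ~ e -> e
  unify Bool ~ f
_ _ : Bool
  unify Bool ~ Bool
  unify Bool ~ Bool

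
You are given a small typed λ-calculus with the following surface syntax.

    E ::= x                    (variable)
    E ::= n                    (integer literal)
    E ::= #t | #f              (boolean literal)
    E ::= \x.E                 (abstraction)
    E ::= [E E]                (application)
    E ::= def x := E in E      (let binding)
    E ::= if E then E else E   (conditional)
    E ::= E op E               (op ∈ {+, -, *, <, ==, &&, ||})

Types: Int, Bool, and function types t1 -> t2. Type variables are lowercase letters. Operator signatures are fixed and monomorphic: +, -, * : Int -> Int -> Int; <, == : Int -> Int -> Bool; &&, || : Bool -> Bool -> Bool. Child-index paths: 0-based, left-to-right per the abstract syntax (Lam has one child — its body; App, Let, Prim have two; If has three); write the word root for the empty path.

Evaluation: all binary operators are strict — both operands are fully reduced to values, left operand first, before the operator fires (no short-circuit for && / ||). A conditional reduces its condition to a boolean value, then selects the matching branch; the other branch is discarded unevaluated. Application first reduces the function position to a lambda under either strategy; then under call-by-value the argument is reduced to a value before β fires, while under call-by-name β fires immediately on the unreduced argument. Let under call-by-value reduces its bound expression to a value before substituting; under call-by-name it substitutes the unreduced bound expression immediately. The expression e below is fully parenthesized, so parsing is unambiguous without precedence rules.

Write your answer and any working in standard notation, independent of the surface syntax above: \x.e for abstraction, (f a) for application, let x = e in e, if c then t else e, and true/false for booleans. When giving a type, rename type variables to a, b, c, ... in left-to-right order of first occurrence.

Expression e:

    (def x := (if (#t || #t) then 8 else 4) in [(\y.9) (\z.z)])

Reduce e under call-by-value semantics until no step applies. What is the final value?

Working:
step 0: (let x = (if (true || true) then 8 else 4) in ((\y.9) (\z.z)))
step 1: [delta@0.0] (let x = (if true then 8 else 4) in ((\y.9) (\z.z)))
step 2: [if@0] (let x = 8 in ((\y.9) (\z.z)))
step 3: [let@root] ((\y.9) (\z.z))
step 4: [beta@root] 9

Answer: 9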